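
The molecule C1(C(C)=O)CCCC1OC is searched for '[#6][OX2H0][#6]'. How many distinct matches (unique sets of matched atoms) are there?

1

[#6][OX2H0][#6] is the SMARTS for an ether: an aliphatic oxygen bridging two carbons with no H on the oxygen.
Exactly one fragment in the molecule meets all constraints, giving 1 match.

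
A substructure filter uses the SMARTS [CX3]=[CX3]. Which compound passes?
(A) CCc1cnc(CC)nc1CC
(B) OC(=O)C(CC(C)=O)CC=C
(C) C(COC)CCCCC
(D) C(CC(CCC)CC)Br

B

[CX3]=[CX3] describes a non-aromatic C=C double bond between two sp2 carbons (an alkene).
(A) has an ethyl group (-CH2CH3) but its C-C bond is a single bond between CX4 carbons, not CX3=CX3.
(B) contains a vinyl group (-CH=CH2), which satisfies every atom and bond constraint.
(C) has an ethyl group (-CH2CH3) but its C-C bond is a single bond between CX4 carbons, not CX3=CX3.
(D) has an ethyl group (-CH2CH3) but its C-C bond is a single bond between CX4 carbons, not CX3=CX3.
So the answer is (B).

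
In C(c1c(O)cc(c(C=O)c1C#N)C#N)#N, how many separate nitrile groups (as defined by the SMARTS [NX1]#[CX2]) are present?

3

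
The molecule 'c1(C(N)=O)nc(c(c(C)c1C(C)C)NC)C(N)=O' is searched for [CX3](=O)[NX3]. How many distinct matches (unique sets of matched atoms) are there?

[CX3](=O)[NX3] is the SMARTS for an amide: a carbonyl carbon bonded to a trivalent nitrogen.
The molecule carries 2 separate instances of a primary amide (-C(=O)NH2) meeting every constraint; each maps to a distinct set of atoms, giving 2 matches.

2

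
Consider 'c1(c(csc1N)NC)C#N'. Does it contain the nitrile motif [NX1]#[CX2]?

The pattern [NX1]#[CX2] describes a nitrogen triple-bonded to a two-connected carbon — a nitrile.
The molecule carries a nitrile (-C#N), whose atoms satisfy every constraint of the query, so the pattern matches.

Yes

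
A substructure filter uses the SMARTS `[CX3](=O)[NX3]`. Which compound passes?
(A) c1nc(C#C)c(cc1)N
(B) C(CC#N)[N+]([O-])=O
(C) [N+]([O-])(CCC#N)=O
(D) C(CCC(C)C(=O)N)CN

[CX3](=O)[NX3] describes a carbonyl carbon bonded to a trivalent nitrogen (an amide).
(A) has a primary amino group (-NH2) but the -NH2 is not attached to a carbonyl carbon.
(B) has a nitrile (-C#N) but the nitrile N is NX1 (triple-bonded), not NX3.
(C) has a nitrile (-C#N) but the nitrile N is NX1 (triple-bonded), not NX3.
(D) contains a primary amide (-C(=O)NH2), which satisfies every atom and bond constraint.
So the answer is (D).

D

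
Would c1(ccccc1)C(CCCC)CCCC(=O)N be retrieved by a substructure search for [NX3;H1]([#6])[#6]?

The pattern [NX3;H1]([#6])[#6] describes a trivalent nitrogen with one H, bonded to two carbons — a secondary amine.
The closest candidate here is a primary amide (-C(=O)NH2), but the -C(=O)NH2 nitrogen has H2, not H1. No other fragment satisfies the full query, so there is no match.

No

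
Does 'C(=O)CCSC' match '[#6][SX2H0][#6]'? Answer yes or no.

Yes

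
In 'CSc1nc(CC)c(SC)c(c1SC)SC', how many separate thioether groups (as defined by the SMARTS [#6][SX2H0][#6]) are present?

4

[#6][SX2H0][#6] is the SMARTS for a thioether: an aliphatic sulfur bridging two carbons with no H on the sulfur.
The molecule carries 4 separate instances of a methylthio ether (-SCH3) meeting every constraint; each maps to a distinct set of atoms, giving 4 matches.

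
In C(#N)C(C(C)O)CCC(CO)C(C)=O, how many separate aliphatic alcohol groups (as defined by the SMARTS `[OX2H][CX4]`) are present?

[OX2H][CX4] is the SMARTS for an aliphatic alcohol: a hydroxyl oxygen bound to an sp3 (X4) carbon.
The molecule carries 2 separate instances of a hydroxyl group (-OH) meeting every constraint; each maps to a distinct set of atoms, giving 2 matches.

2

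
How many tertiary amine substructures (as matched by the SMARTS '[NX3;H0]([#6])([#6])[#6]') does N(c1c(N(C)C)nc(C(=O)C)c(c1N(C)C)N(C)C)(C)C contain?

4

[NX3;H0]([#6])([#6])[#6] is the SMARTS for a tertiary amine: a trivalent nitrogen with no H, bonded to three carbons.
The molecule carries 4 separate instances of a dimethylamino group (-N(CH3)2) meeting every constraint; each maps to a distinct set of atoms, giving 4 matches.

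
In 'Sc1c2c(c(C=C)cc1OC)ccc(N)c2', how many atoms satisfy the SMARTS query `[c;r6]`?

10

The query [c;r6] means: aromatic carbon that belongs to a six-membered ring.
Check the 16 heavy atoms by environment: 10× c (aromatic, in 6-ring) → match; 3× C (acyclic) → no; 1× S (acyclic) → no; 1× N (acyclic) → no; 1× O (acyclic) → no.
That gives 10 matching atoms.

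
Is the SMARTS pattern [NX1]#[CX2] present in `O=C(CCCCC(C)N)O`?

No

The pattern [NX1]#[CX2] describes a nitrogen triple-bonded to a two-connected carbon — a nitrile.
The closest candidate here is a primary amino group (-NH2), but the nitrogen is NX3 (three connections), not NX1 triple-bonded. No other fragment satisfies the full query, so there is no match.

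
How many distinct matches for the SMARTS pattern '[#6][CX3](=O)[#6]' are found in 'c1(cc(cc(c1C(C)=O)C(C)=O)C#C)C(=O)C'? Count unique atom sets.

3

[#6][CX3](=O)[#6] is the SMARTS for a ketone: a carbonyl carbon (no H) flanked by two carbons.
The molecule carries 3 separate instances of an acetyl/ketone group (-C(=O)CH3) meeting every constraint; each maps to a distinct set of atoms, giving 3 matches.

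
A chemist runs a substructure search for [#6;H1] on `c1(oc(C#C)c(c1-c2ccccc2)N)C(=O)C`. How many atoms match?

Check the 17 heavy atoms by environment: 1× o (aromatic, H0) → no; 5× c (aromatic, H0) → no; 2× C (H0) → no; 1× O (H0) → no; 1× C (H3) → no; 5× c (aromatic, H1) → match; 1× N (H2) → no; 1× C (H1) → match.
Summing the matching environments: 5 + 1 = 6 matching atoms.

6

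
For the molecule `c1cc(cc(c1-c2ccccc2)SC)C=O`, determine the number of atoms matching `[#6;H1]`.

The query [#6;H1] means: any carbon bearing exactly one hydrogen.
Check the 16 heavy atoms by environment: 4× c (aromatic, H0) → no; 8× c (aromatic, H1) → match; 1× C (H1) → match; 1× O (H0) → no; 1× S (H0) → no; 1× C (H3) → no.
Summing the matching environments: 8 + 1 = 9 matching atoms.

9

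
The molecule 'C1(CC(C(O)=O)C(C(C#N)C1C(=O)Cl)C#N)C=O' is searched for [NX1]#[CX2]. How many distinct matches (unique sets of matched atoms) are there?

2

[NX1]#[CX2] is the SMARTS for a nitrile: a nitrogen triple-bonded to a two-connected carbon.
The molecule carries 2 separate instances of a nitrile (-C#N) meeting every constraint; each maps to a distinct set of atoms, giving 2 matches.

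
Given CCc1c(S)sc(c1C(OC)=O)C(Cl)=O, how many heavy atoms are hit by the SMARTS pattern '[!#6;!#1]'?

Check the 15 heavy atoms by environment: 1× s (aromatic) → match; 4× c (aromatic) → no; 5× C → no; 3× O → match; 1× Cl → match; 1× S → match.
Summing the matching environments: 1 + 3 + 1 + 1 = 6 matching atoms.

6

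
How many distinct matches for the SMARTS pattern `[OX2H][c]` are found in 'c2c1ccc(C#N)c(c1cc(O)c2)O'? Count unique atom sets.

2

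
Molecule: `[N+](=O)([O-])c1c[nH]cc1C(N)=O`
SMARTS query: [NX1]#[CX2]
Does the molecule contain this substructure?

No

The pattern [NX1]#[CX2] describes a nitrogen triple-bonded to a two-connected carbon — a nitrile.
The closest candidate here is a nitro group (-[N+](=O)[O-]), but there is no C#N triple bond. No other fragment satisfies the full query, so there is no match.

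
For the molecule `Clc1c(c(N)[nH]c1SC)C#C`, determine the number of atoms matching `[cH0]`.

The query [cH0] means: aromatic carbon with no attached hydrogen (substituted or ring-fusion).
Check the 11 heavy atoms by environment: 1× n (aromatic, H1) → no; 4× c (aromatic, H0) → match; 1× S (H0) → no; 1× C (H3) → no; 1× C (H0) → no; 1× C (H1) → no; 1× N (H2) → no; 1× Cl (H0) → no.
That gives 4 matching atoms.

4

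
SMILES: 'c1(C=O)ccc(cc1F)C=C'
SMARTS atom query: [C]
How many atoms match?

3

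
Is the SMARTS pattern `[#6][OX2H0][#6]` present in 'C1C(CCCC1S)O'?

The pattern [#6][OX2H0][#6] describes an aliphatic oxygen bridging two carbons with no H on the oxygen — an ether.
The closest candidate here is a hydroxyl group (-OH), but the oxygen has H1, not H0 bridging two carbons. No other fragment satisfies the full query, so there is no match.

No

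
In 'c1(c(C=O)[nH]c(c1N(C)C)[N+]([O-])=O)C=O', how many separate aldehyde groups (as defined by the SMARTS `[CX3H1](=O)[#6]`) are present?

[CX3H1](=O)[#6] is the SMARTS for an aldehyde: an sp2 carbon with one H, double-bonded to O and single-bonded to carbon.
The molecule carries 2 separate instances of an aldehyde (-CHO) meeting every constraint; each maps to a distinct set of atoms, giving 2 matches.

2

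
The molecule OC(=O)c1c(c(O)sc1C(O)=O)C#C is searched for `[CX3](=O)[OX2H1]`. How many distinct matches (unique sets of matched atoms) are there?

2

[CX3](=O)[OX2H1] is the SMARTS for a carboxylic acid: an sp2 carbon double-bonded to O and single-bonded to an -OH oxygen.
The molecule carries 2 separate instances of a carboxylic acid group (-C(=O)OH) meeting every constraint; each maps to a distinct set of atoms, giving 2 matches.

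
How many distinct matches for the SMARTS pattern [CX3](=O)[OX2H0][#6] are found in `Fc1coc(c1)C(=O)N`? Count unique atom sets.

[CX3](=O)[OX2H0][#6] is the SMARTS for an ester: a carbonyl carbon bonded to an oxygen that is itself bonded to carbon (no H on that O).
The molecule has a primary amide (-C(=O)NH2), but the carbonyl is bonded to N, not to an O-C linkage; nothing else fits, so there are 0 matches.

0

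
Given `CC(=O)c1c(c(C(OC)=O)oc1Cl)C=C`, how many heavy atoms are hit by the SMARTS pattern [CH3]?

2

Check the 15 heavy atoms by environment: 1× o (aromatic, H0) → no; 4× c (aromatic, H0) → no; 2× C (H0) → no; 3× O (H0) → no; 2× C (H3) → match; 1× C (H1) → no; 1× C (H2) → no; 1× Cl (H0) → no.
That gives 2 matching atoms.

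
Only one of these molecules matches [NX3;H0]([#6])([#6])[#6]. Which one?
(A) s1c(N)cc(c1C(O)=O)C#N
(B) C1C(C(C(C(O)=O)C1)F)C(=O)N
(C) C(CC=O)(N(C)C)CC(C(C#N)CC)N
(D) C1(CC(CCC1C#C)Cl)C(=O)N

[NX3;H0]([#6])([#6])[#6] describes a trivalent nitrogen with no H, bonded to three carbons (a tertiary amine).
(A) has a primary amino group (-NH2) but the nitrogen has H2, not H0 with three carbons.
(B) has a primary amide (-C(=O)NH2) but the amide nitrogen has H2 and only one carbon neighbour.
(C) contains a dimethylamino group (-N(CH3)2), which satisfies every atom and bond constraint.
(D) has a primary amide (-C(=O)NH2) but the amide nitrogen has H2 and only one carbon neighbour.
So the answer is (C).

C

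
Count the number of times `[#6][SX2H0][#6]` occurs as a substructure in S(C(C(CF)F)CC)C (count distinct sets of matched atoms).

[#6][SX2H0][#6] is the SMARTS for a thioether: an aliphatic sulfur bridging two carbons with no H on the sulfur.
Exactly one fragment in the molecule meets all constraints, giving 1 match.

1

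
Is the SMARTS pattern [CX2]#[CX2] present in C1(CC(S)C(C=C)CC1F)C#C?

Yes

The pattern [CX2]#[CX2] describes a carbon-carbon triple bond — an alkyne.
The molecule carries an ethynyl group (-C#CH), whose atoms satisfy every constraint of the query, so the pattern matches.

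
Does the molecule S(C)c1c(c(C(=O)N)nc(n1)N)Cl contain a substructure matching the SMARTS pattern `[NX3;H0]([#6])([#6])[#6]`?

The pattern [NX3;H0]([#6])([#6])[#6] describes a trivalent nitrogen with no H, bonded to three carbons — a tertiary amine.
The closest candidate here is a primary amide (-C(=O)NH2), but the amide nitrogen has H2 and only one carbon neighbour. No other fragment satisfies the full query, so there is no match.

No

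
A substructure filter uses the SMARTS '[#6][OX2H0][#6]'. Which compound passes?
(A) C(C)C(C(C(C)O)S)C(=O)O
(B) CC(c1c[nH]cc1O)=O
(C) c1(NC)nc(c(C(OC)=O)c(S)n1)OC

C

[#6][OX2H0][#6] describes an aliphatic oxygen bridging two carbons with no H on the oxygen (an ether).
(A) has a carboxylic acid group (-C(=O)OH) but the -OH oxygen has H1; the =O is OX1, not OX2.
(B) has a hydroxyl group (-OH) but the oxygen has H1, not H0 bridging two carbons.
(C) contains a methoxy ether (-OCH3), which satisfies every atom and bond constraint.
So the answer is (C).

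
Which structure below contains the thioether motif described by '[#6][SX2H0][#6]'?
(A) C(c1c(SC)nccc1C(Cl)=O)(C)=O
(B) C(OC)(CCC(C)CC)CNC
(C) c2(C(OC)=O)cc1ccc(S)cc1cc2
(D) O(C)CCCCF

A

[#6][SX2H0][#6] describes an aliphatic sulfur bridging two carbons with no H on the sulfur (a thioether).
(A) contains a methylthio ether (-SCH3), which satisfies every atom and bond constraint.
(B) has a methoxy ether (-OCH3) but the bridging atom is O, not S.
(C) has a thiol (-SH) but the sulfur has H1, not H0 bridging two carbons.
(D) has a methoxy ether (-OCH3) but the bridging atom is O, not S.
So the answer is (A).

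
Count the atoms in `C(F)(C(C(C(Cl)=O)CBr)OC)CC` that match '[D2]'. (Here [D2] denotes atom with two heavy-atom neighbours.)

Check the 13 heavy atoms by environment: 2× C (D2) → match; 4× C (D3) → no; 1× Br (D1) → no; 1× F (D1) → no; 1× O (D1) → no; 1× Cl (D1) → no; 1× O (D2) → match; 2× C (D1) → no.
Summing the matching environments: 2 + 1 = 3 matching atoms.

3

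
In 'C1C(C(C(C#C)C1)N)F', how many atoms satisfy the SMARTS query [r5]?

5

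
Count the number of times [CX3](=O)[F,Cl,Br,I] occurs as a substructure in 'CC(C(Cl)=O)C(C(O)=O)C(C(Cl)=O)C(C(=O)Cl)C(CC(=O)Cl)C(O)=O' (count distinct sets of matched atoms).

[CX3](=O)[F,Cl,Br,I] is the SMARTS for an acyl halide: a carbonyl carbon bonded to a halogen.
The molecule carries 4 separate instances of an acyl chloride (-C(=O)Cl) meeting every constraint; each maps to a distinct set of atoms, giving 4 matches.

4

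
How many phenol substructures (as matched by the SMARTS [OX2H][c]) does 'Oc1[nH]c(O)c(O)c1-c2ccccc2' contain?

3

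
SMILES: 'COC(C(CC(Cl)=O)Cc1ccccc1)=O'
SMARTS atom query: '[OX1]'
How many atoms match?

2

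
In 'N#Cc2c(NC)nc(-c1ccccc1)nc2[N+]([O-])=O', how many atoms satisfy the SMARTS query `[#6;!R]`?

2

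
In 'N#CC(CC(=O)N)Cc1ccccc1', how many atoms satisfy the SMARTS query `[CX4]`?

3

Check the 14 heavy atoms by environment: 3× C (X4) → match; 1× C (X2) → no; 1× N (X1) → no; 6× c (aromatic, X3) → no; 1× C (X3) → no; 1× O (X1) → no; 1× N (X3) → no.
That gives 3 matching atoms.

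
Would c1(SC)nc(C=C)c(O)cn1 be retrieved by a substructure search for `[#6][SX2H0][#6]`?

Yes

The pattern [#6][SX2H0][#6] describes an aliphatic sulfur bridging two carbons with no H on the sulfur — a thioether.
The molecule carries a methylthio ether (-SCH3), whose atoms satisfy every constraint of the query, so the pattern matches.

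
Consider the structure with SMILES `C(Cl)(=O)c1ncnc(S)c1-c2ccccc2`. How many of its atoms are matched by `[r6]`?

The query [r6] means: r6 matches atoms in a six-membered ring.
Check the 16 heavy atoms by environment: 2× n (aromatic, in 6-ring) → match; 10× c (aromatic, in 6-ring) → match; 1× C (acyclic) → no; 1× O (acyclic) → no; 1× Cl (acyclic) → no; 1× S (acyclic) → no.
Summing the matching environments: 2 + 10 = 12 matching atoms.

12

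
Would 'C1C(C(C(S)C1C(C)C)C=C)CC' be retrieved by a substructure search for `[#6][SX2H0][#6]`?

No

The pattern [#6][SX2H0][#6] describes an aliphatic sulfur bridging two carbons with no H on the sulfur — a thioether.
The closest candidate here is a thiol (-SH), but the sulfur has H1, not H0 bridging two carbons. No other fragment satisfies the full query, so there is no match.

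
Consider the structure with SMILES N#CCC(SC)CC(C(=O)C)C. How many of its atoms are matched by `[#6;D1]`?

Check the 12 heavy atoms by environment: 3× C (D2) → no; 3× C (D3) → no; 3× C (D1) → match; 1× S (D2) → no; 1× O (D1) → no; 1× N (D1) → no.
That gives 3 matching atoms.

3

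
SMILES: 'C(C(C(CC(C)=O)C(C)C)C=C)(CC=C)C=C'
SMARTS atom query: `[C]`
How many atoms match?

The query [C] means: uppercase C matches aliphatic (non-aromatic) carbon only.
Check the 17 heavy atoms by environment: 16× C → match; 1× O → no.
That gives 16 matching atoms.

16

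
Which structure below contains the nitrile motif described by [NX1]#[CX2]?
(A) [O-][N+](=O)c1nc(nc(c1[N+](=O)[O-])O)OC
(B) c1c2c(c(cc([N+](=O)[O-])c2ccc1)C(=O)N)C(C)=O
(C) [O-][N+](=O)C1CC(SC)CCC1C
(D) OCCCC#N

D

[NX1]#[CX2] describes a nitrogen triple-bonded to a two-connected carbon (a nitrile).
(A) has a nitro group (-[N+](=O)[O-]) but there is no C#N triple bond.
(B) has a primary amide (-C(=O)NH2) but the nitrogen is NX3, not NX1.
(C) has a nitro group (-[N+](=O)[O-]) but there is no C#N triple bond.
(D) contains a nitrile (-C#N), which satisfies every atom and bond constraint.
So the answer is (D).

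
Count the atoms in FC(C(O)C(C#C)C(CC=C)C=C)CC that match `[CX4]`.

7

The query [CX4] means: C with X4: aliphatic carbon with exactly 4 total connections (bonds + H).
Check the 15 heavy atoms by environment: 7× C (X4) → match; 1× O (X2) → no; 1× F (X1) → no; 4× C (X3) → no; 2× C (X2) → no.
That gives 7 matching atoms.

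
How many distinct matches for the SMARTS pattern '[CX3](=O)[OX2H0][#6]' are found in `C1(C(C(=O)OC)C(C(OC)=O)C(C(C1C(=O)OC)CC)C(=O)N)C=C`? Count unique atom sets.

[CX3](=O)[OX2H0][#6] is the SMARTS for an ester: a carbonyl carbon bonded to an oxygen that is itself bonded to carbon (no H on that O).
The molecule carries 3 separate instances of a methyl-ester group (-C(=O)OCH3) meeting every constraint; each maps to a distinct set of atoms, giving 3 matches.

3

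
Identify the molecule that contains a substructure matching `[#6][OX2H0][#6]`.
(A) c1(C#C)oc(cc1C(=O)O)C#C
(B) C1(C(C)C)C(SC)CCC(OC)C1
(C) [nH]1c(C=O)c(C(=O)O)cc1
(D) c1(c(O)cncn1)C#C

[#6][OX2H0][#6] describes an aliphatic oxygen bridging two carbons with no H on the oxygen (an ether).
(A) has a carboxylic acid group (-C(=O)OH) but the -OH oxygen has H1; the =O is OX1, not OX2.
(B) contains a methoxy ether (-OCH3), which satisfies every atom and bond constraint.
(C) has a carboxylic acid group (-C(=O)OH) but the -OH oxygen has H1; the =O is OX1, not OX2.
(D) has a hydroxyl group (-OH) but the oxygen has H1, not H0 bridging two carbons.
So the answer is (B).

B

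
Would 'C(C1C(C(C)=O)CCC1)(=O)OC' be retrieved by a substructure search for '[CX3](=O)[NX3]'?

No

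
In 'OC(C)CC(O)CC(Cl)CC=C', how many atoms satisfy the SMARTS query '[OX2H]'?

Check the 12 heavy atoms by environment: 1× C (H3, X4) → no; 3× C (H1, X4) → no; 3× C (H2, X4) → no; 1× Cl (H0, X1) → no; 1× C (H1, X3) → no; 1× C (H2, X3) → no; 2× O (H1, X2) → match.
That gives 2 matching atoms.

2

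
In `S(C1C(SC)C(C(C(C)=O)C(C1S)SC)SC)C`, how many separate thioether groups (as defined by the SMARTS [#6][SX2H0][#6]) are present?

4

[#6][SX2H0][#6] is the SMARTS for a thioether: an aliphatic sulfur bridging two carbons with no H on the sulfur.
The molecule carries 4 separate instances of a methylthio ether (-SCH3) meeting every constraint; each maps to a distinct set of atoms, giving 4 matches.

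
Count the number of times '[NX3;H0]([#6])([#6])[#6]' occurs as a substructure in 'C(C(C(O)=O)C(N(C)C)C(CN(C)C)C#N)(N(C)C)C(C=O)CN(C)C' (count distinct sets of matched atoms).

4

[NX3;H0]([#6])([#6])[#6] is the SMARTS for a tertiary amine: a trivalent nitrogen with no H, bonded to three carbons.
The molecule carries 4 separate instances of a dimethylamino group (-N(CH3)2) meeting every constraint; each maps to a distinct set of atoms, giving 4 matches.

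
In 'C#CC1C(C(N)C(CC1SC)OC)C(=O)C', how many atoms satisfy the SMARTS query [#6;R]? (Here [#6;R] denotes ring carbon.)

6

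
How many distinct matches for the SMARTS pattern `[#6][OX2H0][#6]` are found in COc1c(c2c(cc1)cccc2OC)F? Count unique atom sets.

2

[#6][OX2H0][#6] is the SMARTS for an ether: an aliphatic oxygen bridging two carbons with no H on the oxygen.
The molecule carries 2 separate instances of a methoxy ether (-OCH3) meeting every constraint; each maps to a distinct set of atoms, giving 2 matches.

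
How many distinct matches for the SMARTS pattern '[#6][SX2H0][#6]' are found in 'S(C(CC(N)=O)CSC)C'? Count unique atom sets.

2

[#6][SX2H0][#6] is the SMARTS for a thioether: an aliphatic sulfur bridging two carbons with no H on the sulfur.
The molecule carries 2 separate instances of a methylthio ether (-SCH3) meeting every constraint; each maps to a distinct set of atoms, giving 2 matches.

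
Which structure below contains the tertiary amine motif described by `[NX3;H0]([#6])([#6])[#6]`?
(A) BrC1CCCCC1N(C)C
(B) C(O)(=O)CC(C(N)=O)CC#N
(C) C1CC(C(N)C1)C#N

A

[NX3;H0]([#6])([#6])[#6] describes a trivalent nitrogen with no H, bonded to three carbons (a tertiary amine).
(A) contains a dimethylamino group (-N(CH3)2), which satisfies every atom and bond constraint.
(B) has a primary amide (-C(=O)NH2) but the amide nitrogen has H2 and only one carbon neighbour.
(C) has a primary amino group (-NH2) but the nitrogen has H2, not H0 with three carbons.
So the answer is (A).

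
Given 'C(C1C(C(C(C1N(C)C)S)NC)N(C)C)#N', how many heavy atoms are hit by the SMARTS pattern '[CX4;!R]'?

5

The query [CX4;!R] means: aliphatic carbon with four total connections, not in a ring.
Check the 16 heavy atoms by environment: 5× C (X4, in 5-ring) → no; 3× N (X3, acyclic) → no; 5× C (X4, acyclic) → match; 1× C (X2, acyclic) → no; 1× N (X1, acyclic) → no; 1× S (X2, acyclic) → no.
That gives 5 matching atoms.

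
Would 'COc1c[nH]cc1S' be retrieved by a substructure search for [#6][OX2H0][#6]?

Yes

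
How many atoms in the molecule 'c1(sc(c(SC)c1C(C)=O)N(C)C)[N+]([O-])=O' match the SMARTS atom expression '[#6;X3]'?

5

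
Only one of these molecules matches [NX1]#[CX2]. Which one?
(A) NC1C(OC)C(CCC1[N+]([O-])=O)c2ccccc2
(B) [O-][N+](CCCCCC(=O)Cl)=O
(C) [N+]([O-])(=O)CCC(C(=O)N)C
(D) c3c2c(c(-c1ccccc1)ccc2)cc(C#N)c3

[NX1]#[CX2] describes a nitrogen triple-bonded to a two-connected carbon (a nitrile).
(A) has a nitro group (-[N+](=O)[O-]) but there is no C#N triple bond.
(B) has a nitro group (-[N+](=O)[O-]) but there is no C#N triple bond.
(C) has a primary amide (-C(=O)NH2) but the nitrogen is NX3, not NX1.
(D) contains a nitrile (-C#N), which satisfies every atom and bond constraint.
So the answer is (D).

D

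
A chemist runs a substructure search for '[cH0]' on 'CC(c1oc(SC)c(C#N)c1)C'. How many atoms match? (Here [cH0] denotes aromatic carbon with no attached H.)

Check the 12 heavy atoms by environment: 1× o (aromatic, H0) → no; 3× c (aromatic, H0) → match; 1× c (aromatic, H1) → no; 1× S (H0) → no; 3× C (H3) → no; 1× C (H1) → no; 1× C (H0) → no; 1× N (H0) → no.
That gives 3 matching atoms.

3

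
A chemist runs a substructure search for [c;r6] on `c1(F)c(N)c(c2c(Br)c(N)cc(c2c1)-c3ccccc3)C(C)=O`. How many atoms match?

The query [c;r6] means: aromatic carbon that belongs to a six-membered ring.
Check the 23 heavy atoms by environment: 16× c (aromatic, in 6-ring) → match; 2× N (acyclic) → no; 2× C (acyclic) → no; 1× O (acyclic) → no; 1× F (acyclic) → no; 1× Br (acyclic) → no.
That gives 16 matching atoms.

16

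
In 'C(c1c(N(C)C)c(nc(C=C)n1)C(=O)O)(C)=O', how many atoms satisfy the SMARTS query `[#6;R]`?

4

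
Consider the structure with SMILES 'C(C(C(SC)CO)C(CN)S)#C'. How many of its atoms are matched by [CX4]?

Check the 12 heavy atoms by environment: 6× C (X4) → match; 2× S (X2) → no; 1× O (X2) → no; 2× C (X2) → no; 1× N (X3) → no.
That gives 6 matching atoms.

6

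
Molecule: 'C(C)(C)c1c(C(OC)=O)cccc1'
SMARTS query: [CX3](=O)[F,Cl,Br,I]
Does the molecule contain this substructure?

No

The pattern [CX3](=O)[F,Cl,Br,I] describes a carbonyl carbon bonded to a halogen — an acyl halide.
The closest candidate here is a methyl-ester group (-C(=O)OCH3), but the carbonyl is bonded to -O-C, not to a halogen. No other fragment satisfies the full query, so there is no match.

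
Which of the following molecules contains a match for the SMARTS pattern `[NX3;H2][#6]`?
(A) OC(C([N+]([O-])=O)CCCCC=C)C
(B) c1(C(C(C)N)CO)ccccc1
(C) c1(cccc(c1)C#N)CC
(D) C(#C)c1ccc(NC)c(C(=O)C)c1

B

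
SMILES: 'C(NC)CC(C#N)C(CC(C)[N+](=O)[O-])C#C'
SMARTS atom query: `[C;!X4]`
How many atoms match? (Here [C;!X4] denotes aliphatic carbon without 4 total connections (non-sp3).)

3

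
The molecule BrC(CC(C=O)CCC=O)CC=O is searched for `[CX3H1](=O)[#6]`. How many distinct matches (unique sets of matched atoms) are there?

[CX3H1](=O)[#6] is the SMARTS for an aldehyde: an sp2 carbon with one H, double-bonded to O and single-bonded to carbon.
The molecule carries 3 separate instances of an aldehyde (-CHO) meeting every constraint; each maps to a distinct set of atoms, giving 3 matches.

3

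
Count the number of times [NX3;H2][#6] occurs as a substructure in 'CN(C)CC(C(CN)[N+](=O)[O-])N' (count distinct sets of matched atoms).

[NX3;H2][#6] is the SMARTS for a primary amine: a trivalent nitrogen with two H attached to carbon.
The molecule carries 2 separate instances of a primary amino group (-NH2) meeting every constraint; each maps to a distinct set of atoms, giving 2 matches.

2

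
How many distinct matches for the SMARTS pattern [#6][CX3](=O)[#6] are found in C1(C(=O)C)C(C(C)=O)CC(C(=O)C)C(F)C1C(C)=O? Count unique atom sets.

4

[#6][CX3](=O)[#6] is the SMARTS for a ketone: a carbonyl carbon (no H) flanked by two carbons.
The molecule carries 4 separate instances of an acetyl/ketone group (-C(=O)CH3) meeting every constraint; each maps to a distinct set of atoms, giving 4 matches.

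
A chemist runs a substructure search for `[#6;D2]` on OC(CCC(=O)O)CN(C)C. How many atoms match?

3

The query [#6;D2] means: any carbon bonded to exactly two heavy atoms.
Check the 11 heavy atoms by environment: 3× C (D2) → match; 2× C (D3) → no; 3× O (D1) → no; 1× N (D3) → no; 2× C (D1) → no.
That gives 3 matching atoms.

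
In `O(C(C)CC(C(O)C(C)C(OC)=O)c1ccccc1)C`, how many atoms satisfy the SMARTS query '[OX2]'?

Check the 20 heavy atoms by environment: 9× C (X4) → no; 3× O (X2) → match; 1× C (X3) → no; 1× O (X1) → no; 6× c (aromatic, X3) → no.
That gives 3 matching atoms.

3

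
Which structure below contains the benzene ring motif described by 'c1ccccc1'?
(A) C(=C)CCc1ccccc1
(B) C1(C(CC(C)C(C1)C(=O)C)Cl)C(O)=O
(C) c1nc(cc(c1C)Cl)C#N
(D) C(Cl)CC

A

c1ccccc1 describes six aromatic carbons in a ring (a benzene ring).
(A) contains a phenyl ring, which satisfies every atom and bond constraint.
(B) has a methyl group (-CH3) but no six-membered all-carbon aromatic ring is present.
(C) has a methyl group (-CH3) but no six-membered all-carbon aromatic ring is present.
(D) has a methyl group (-CH3) but no six-membered all-carbon aromatic ring is present.
So the answer is (A).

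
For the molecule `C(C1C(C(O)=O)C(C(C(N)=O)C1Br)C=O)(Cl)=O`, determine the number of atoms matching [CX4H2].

The query [CX4H2] means: sp3 carbon (X4) with exactly two hydrogens.
Check the 17 heavy atoms by environment: 5× C (H1, X4) → no; 1× C (H1, X3) → no; 4× O (H0, X1) → no; 3× C (H0, X3) → no; 1× O (H1, X2) → no; 1× Cl (H0, X1) → no; 1× Br (H0, X1) → no; 1× N (H2, X3) → no.
No environment satisfies the query, so 0 matching atoms.

0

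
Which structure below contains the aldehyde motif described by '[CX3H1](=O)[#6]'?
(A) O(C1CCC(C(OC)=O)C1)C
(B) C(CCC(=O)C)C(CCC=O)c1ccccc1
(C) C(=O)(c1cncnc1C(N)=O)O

[CX3H1](=O)[#6] describes an sp2 carbon with one H, double-bonded to O and single-bonded to carbon (an aldehyde).
(A) has a methyl-ester group (-C(=O)OCH3) but the carbonyl carbon has H0, not H1.
(B) contains an aldehyde (-CHO), which satisfies every atom and bond constraint.
(C) has a carboxylic acid group (-C(=O)OH) but the carbonyl carbon has H0 and is bonded to O, not H1.
So the answer is (B).

B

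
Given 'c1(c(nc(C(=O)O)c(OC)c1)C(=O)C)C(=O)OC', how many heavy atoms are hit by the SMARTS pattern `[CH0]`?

3

The query [CH0] means: aliphatic carbon with no attached hydrogen.
Check the 18 heavy atoms by environment: 1× n (aromatic, H0) → no; 4× c (aromatic, H0) → no; 1× c (aromatic, H1) → no; 3× C (H0) → match; 5× O (H0) → no; 1× O (H1) → no; 3× C (H3) → no.
That gives 3 matching atoms.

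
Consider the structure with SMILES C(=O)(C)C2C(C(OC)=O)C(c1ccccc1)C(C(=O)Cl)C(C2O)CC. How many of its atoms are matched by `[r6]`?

Check the 25 heavy atoms by environment: 6× C (in 6-ring) → match; 7× C (acyclic) → no; 5× O (acyclic) → no; 1× Cl (acyclic) → no; 6× c (aromatic, in 6-ring) → match.
Summing the matching environments: 6 + 6 = 12 matching atoms.

12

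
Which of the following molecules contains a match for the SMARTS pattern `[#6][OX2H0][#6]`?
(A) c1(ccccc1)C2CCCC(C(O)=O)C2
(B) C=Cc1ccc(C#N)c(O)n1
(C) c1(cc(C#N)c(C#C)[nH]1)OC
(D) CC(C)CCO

[#6][OX2H0][#6] describes an aliphatic oxygen bridging two carbons with no H on the oxygen (an ether).
(A) has a carboxylic acid group (-C(=O)OH) but the -OH oxygen has H1; the =O is OX1, not OX2.
(B) has a hydroxyl group (-OH) but the oxygen has H1, not H0 bridging two carbons.
(C) contains a methoxy ether (-OCH3), which satisfies every atom and bond constraint.
(D) has a hydroxyl group (-OH) but the oxygen has H1, not H0 bridging two carbons.
So the answer is (C).

C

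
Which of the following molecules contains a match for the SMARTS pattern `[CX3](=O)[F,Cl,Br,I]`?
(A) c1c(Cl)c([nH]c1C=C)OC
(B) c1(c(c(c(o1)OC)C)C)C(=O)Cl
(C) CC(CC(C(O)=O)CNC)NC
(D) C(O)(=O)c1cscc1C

B

[CX3](=O)[F,Cl,Br,I] describes a carbonyl carbon bonded to a halogen (an acyl halide).
(A) has a chloro substituent but the Cl is not on a carbonyl carbon.
(B) contains an acyl chloride (-C(=O)Cl), which satisfies every atom and bond constraint.
(C) has a carboxylic acid group (-C(=O)OH) but the carbonyl is bonded to -OH, not to a halogen.
(D) has a carboxylic acid group (-C(=O)OH) but the carbonyl is bonded to -OH, not to a halogen.
So the answer is (B).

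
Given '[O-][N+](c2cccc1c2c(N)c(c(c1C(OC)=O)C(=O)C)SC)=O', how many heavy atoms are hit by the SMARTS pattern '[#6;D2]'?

3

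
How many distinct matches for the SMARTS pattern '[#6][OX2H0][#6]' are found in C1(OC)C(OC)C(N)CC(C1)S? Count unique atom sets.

2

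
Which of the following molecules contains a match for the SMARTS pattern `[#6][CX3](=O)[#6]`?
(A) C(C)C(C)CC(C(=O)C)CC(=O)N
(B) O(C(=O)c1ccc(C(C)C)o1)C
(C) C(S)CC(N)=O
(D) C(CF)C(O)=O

[#6][CX3](=O)[#6] describes a carbonyl carbon (no H) flanked by two carbons (a ketone).
(A) contains an acetyl/ketone group (-C(=O)CH3), which satisfies every atom and bond constraint.
(B) has a methyl-ester group (-C(=O)OCH3) but one neighbour of the carbonyl carbon is O, not C.
(C) has a primary amide (-C(=O)NH2) but one neighbour of the carbonyl carbon is N, not C.
(D) has a carboxylic acid group (-C(=O)OH) but one neighbour of the carbonyl carbon is O, not C.
So the answer is (A).

A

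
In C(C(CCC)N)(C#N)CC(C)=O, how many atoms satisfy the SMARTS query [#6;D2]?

Check the 12 heavy atoms by environment: 4× C (D2) → match; 3× C (D3) → no; 2× N (D1) → no; 2× C (D1) → no; 1× O (D1) → no.
That gives 4 matching atoms.

4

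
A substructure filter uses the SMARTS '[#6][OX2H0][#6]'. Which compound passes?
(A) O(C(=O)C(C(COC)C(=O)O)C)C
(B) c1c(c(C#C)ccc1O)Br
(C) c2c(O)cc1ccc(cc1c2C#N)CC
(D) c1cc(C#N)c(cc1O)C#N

A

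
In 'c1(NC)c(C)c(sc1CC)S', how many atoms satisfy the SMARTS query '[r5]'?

The query [r5] means: r5 matches atoms in a five-membered ring.
Check the 11 heavy atoms by environment: 1× s (aromatic, in 5-ring) → match; 4× c (aromatic, in 5-ring) → match; 1× S (acyclic) → no; 1× N (acyclic) → no; 4× C (acyclic) → no.
Summing the matching environments: 1 + 4 = 5 matching atoms.

5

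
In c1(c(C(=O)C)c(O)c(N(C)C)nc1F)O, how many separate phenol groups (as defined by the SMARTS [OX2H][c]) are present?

[OX2H][c] is the SMARTS for a phenol: a hydroxyl oxygen attached to an aromatic carbon.
The molecule carries 2 separate instances of a hydroxyl group (-OH) meeting every constraint; each maps to a distinct set of atoms, giving 2 matches.

2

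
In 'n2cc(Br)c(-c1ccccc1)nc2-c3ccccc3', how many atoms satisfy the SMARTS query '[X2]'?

2

The query [X2] means: any atom with exactly two total connections (bonds + H).
Check the 19 heavy atoms by environment: 2× n (aromatic, X2) → match; 16× c (aromatic, X3) → no; 1× Br (X1) → no.
That gives 2 matching atoms.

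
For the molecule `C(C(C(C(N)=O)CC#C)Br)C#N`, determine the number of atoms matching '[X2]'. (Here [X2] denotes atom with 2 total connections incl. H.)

The query [X2] means: any atom with exactly two total connections (bonds + H).
Check the 12 heavy atoms by environment: 4× C (X4) → no; 3× C (X2) → match; 1× N (X1) → no; 1× C (X3) → no; 1× O (X1) → no; 1× N (X3) → no; 1× Br (X1) → no.
That gives 3 matching atoms.

3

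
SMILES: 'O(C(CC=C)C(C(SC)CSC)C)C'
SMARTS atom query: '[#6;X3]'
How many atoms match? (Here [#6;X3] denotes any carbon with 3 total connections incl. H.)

2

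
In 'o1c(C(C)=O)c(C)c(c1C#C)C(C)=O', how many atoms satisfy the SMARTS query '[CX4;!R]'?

3

The query [CX4;!R] means: aliphatic carbon with four total connections, not in a ring.
Check the 14 heavy atoms by environment: 1× o (aromatic, X2, in 5-ring) → no; 4× c (aromatic, X3, in 5-ring) → no; 3× C (X4, acyclic) → match; 2× C (X3, acyclic) → no; 2× O (X1, acyclic) → no; 2× C (X2, acyclic) → no.
That gives 3 matching atoms.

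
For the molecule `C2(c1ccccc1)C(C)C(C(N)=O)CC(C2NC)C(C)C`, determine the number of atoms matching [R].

12

The query [R] means: R matches any atom that is part of a ring.
Check the 21 heavy atoms by environment: 6× C (in 6-ring) → match; 6× C (acyclic) → no; 2× N (acyclic) → no; 1× O (acyclic) → no; 6× c (aromatic, in 6-ring) → match.
Summing the matching environments: 6 + 6 = 12 matching atoms.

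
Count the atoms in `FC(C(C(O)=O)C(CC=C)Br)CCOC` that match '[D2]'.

The query [D2] means: atom with exactly two heavy-atom neighbours.
Check the 15 heavy atoms by environment: 4× C (D2) → match; 4× C (D3) → no; 2× C (D1) → no; 1× F (D1) → no; 2× O (D1) → no; 1× Br (D1) → no; 1× O (D2) → match.
Summing the matching environments: 4 + 1 = 5 matching atoms.

5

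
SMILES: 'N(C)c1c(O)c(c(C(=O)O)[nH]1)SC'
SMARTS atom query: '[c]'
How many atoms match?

The query [c] means: lowercase c matches aromatic carbon only.
Check the 13 heavy atoms by environment: 1× n (aromatic) → no; 4× c (aromatic) → match; 3× O → no; 1× S → no; 3× C → no; 1× N → no.
That gives 4 matching atoms.

4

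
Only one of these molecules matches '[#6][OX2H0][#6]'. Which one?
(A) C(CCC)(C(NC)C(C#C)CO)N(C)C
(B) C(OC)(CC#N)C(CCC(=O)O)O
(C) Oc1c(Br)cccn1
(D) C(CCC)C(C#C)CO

B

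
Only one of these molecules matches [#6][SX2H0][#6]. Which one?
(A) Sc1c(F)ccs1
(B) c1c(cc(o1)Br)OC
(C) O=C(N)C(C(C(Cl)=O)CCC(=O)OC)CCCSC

C

[#6][SX2H0][#6] describes an aliphatic sulfur bridging two carbons with no H on the sulfur (a thioether).
(A) has a thiol (-SH) but the sulfur has H1, not H0 bridging two carbons.
(B) has a methoxy ether (-OCH3) but the bridging atom is O, not S.
(C) contains a methylthio ether (-SCH3), which satisfies every atom and bond constraint.
So the answer is (C).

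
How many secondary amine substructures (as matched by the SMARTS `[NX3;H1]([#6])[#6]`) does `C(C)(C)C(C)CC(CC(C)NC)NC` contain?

[NX3;H1]([#6])[#6] is the SMARTS for a secondary amine: a trivalent nitrogen with one H, bonded to two carbons.
The molecule carries 2 separate instances of an N-methylamino group (-NHCH3) meeting every constraint; each maps to a distinct set of atoms, giving 2 matches.

2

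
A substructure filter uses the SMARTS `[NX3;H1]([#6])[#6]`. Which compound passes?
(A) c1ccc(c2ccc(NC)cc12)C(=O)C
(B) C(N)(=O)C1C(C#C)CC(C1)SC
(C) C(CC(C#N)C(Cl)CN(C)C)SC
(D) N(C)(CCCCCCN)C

A

[NX3;H1]([#6])[#6] describes a trivalent nitrogen with one H, bonded to two carbons (a secondary amine).
(A) contains an N-methylamino group (-NHCH3), which satisfies every atom and bond constraint.
(B) has a primary amide (-C(=O)NH2) but the -C(=O)NH2 nitrogen has H2, not H1.
(C) has a dimethylamino group (-N(CH3)2) but the nitrogen has H0, not H1.
(D) has a primary amino group (-NH2) but the nitrogen has H2 and only one carbon neighbour.
So the answer is (A).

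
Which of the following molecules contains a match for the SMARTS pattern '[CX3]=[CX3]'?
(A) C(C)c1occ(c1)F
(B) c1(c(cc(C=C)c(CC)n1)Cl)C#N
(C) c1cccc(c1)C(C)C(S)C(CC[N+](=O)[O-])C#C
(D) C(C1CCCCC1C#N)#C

B

[CX3]=[CX3] describes a non-aromatic C=C double bond between two sp2 carbons (an alkene).
(A) has an ethyl group (-CH2CH3) but its C-C bond is a single bond between CX4 carbons, not CX3=CX3.
(B) contains a vinyl group (-CH=CH2), which satisfies every atom and bond constraint.
(C) has an ethynyl group (-C#CH) but the C-C bond is a triple bond, not a double bond.
(D) has an ethynyl group (-C#CH) but the C-C bond is a triple bond, not a double bond.
So the answer is (B).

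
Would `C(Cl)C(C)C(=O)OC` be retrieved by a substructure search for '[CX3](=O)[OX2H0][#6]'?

Yes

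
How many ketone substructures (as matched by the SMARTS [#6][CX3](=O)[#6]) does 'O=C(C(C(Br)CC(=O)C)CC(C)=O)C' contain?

3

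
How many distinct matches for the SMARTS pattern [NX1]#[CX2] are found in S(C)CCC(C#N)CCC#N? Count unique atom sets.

[NX1]#[CX2] is the SMARTS for a nitrile: a nitrogen triple-bonded to a two-connected carbon.
The molecule carries 2 separate instances of a nitrile (-C#N) meeting every constraint; each maps to a distinct set of atoms, giving 2 matches.

2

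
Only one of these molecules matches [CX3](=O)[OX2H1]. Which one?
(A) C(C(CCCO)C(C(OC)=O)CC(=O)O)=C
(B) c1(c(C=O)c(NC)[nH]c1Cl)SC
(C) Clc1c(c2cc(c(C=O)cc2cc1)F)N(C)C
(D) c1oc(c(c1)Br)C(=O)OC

[CX3](=O)[OX2H1] describes an sp2 carbon double-bonded to O and single-bonded to an -OH oxygen (a carboxylic acid).
(A) contains a carboxylic acid group (-C(=O)OH), which satisfies every atom and bond constraint.
(B) has an aldehyde (-CHO) but there is no singly-bonded oxygen on the carbonyl carbon.
(C) has an aldehyde (-CHO) but there is no singly-bonded oxygen on the carbonyl carbon.
(D) has a methyl-ester group (-C(=O)OCH3) but the singly-bonded O has no H (OX2H0, not OX2H1).
So the answer is (A).

A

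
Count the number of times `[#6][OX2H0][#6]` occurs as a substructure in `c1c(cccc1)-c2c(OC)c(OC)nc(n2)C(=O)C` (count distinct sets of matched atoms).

[#6][OX2H0][#6] is the SMARTS for an ether: an aliphatic oxygen bridging two carbons with no H on the oxygen.
The molecule carries 2 separate instances of a methoxy ether (-OCH3) meeting every constraint; each maps to a distinct set of atoms, giving 2 matches.

2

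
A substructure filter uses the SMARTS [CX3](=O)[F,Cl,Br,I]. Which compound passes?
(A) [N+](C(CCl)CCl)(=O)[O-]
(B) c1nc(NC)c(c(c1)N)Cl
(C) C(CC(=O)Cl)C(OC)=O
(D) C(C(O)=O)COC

C

[CX3](=O)[F,Cl,Br,I] describes a carbonyl carbon bonded to a halogen (an acyl halide).
(A) has a chloro substituent but the Cl is not on a carbonyl carbon.
(B) has a chloro substituent but the Cl is not on a carbonyl carbon.
(C) contains an acyl chloride (-C(=O)Cl), which satisfies every atom and bond constraint.
(D) has a carboxylic acid group (-C(=O)OH) but the carbonyl is bonded to -OH, not to a halogen.
So the answer is (C).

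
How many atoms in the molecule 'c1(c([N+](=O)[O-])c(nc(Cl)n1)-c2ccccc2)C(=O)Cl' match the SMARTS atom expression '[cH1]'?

Check the 19 heavy atoms by environment: 2× n (aromatic, H0) → no; 5× c (aromatic, H0) → no; 1× N (charge +1, H0) → no; 1× O (charge -1, H0) → no; 2× O (H0) → no; 5× c (aromatic, H1) → match; 1× C (H0) → no; 2× Cl (H0) → no.
That gives 5 matching atoms.

5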